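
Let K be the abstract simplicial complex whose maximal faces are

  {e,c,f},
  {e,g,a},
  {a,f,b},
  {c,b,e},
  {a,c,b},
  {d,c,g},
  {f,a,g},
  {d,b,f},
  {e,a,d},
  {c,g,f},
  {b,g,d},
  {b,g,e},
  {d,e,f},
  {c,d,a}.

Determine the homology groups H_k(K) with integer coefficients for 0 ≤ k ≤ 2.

H_0 ≅ Z,  H_1 ≅ Z^2,  H_2 ≅ Z.

We work with the vertex ordering a < b < c < d < e < f < g. The simplices of K, each written with vertices in increasing order, are:

  0-simplices (7): a, b, c, d, e, f, g
  1-simplices (21): ab, ac, ad, ae, af, ag, bc, bd, be, bf, bg, cd, ce, cf, cg, de, df, dg, ef, eg, fg
  2-simplices (14): abc, abf, acd, ade, aeg, afg, bce, bdf, bdg, beg, cdg, cef, cfg, def

giving chain groups C_0 ≅ Z^7, C_1 ≅ Z^21, C_2 ≅ Z^14.

∂_1: C_1 → C_0 sends each edge [p,q] (with p < q) to q − p. For instance
  ∂dg = g − d.
The 7×21 boundary matrix has rank 6 and Smith normal form diag(1,1,1,1,1,1).

Boundary ∂_2: C_2 → C_1 maps a triangle to the signed sum of its edges. For instance
  ∂cef = ef − cf + ce,
  ∂cdg = dg − cg + cd.
The 21×14 boundary matrix has rank 13 and Smith normal form diag(1,1,1,1,1,1,1,1,1,1,1,1,1).

Now H_k = ker ∂_k / im ∂_{k+1}, so:

  H_0: rank C_0 − rank ∂_1 = 7 − 6 = 1, and the invariant factors of ∂_1 are all 1, so H_0 = Z.
  H_1: rank ker ∂_1 − rank ∂_2 = (21 − 6) − 13 = 2, and the invariant factors of ∂_2 are all 1, so H_1 = Z^2.
  H_2: rank ker ∂_2 − rank ∂_3 = (14 − 13) − 0 = 1, and there is no ∂_3, so H_2 = Z.

(K is a triangulation of the torus T^2.)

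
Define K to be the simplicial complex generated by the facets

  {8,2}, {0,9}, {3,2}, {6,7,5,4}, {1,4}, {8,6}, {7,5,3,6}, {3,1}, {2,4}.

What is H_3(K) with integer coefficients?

H_3 = 0.

We work with the vertex ordering 0 < 1 < 2 < 3 < 4 < 5 < 6 < 7 < 8 < 9. The simplices of K, each written with vertices in increasing order, are:

  0-simplices (10): [0], [1], [2], [3], [4], [5], [6], [7], [8], [9]
  1-simplices (16): [0,9], [1,3], [1,4], [2,3], [2,4], [2,8], [3,5], [3,6], [3,7], [4,5], [4,6], [4,7], [5,6], [5,7], [6,7], [6,8]
  2-simplices (7): [3,5,6], [3,5,7], [3,6,7], [4,5,6], [4,5,7], [4,6,7], [5,6,7]
  3-simplices (2): [3,5,6,7], [4,5,6,7]

Hence C_0 ≅ Z^10, C_1 ≅ Z^16, C_2 ≅ Z^7, C_3 ≅ Z^2.

∂_1: C_1 → C_0 is given by ∂[p,q] = [q] − [p].
The 10×16 boundary matrix has rank 8 and Smith normal form diag(1,1,1,1,1,1,1,1).

Boundary ∂_2: C_2 → C_1 maps a triangle to the signed sum of its edges. For instance
  ∂[5,6,7] = [6,7] − [5,7] + [5,6],
  ∂[4,6,7] = [6,7] − [4,7] + [4,6].
The resulting 16×7 matrix has rank 5, and its Smith normal form has invariant factors (1,1,1,1,1).

∂_3: C_3 → C_2 sends each 3-simplex σ to the alternating sum Σ_i (−1)^i (σ with its i-th vertex removed). For instance
  ∂[4,5,6,7] = [5,6,7] − [4,6,7] + [4,5,7] − [4,5,6],
  ∂[3,5,6,7] = [5,6,7] − [3,6,7] + [3,5,7] − [3,5,6].
This gives a 7×2 integer matrix of rank 2; reducing to Smith normal form yields diagonal entries (1,1).

Computing H_k = (kernel of ∂_k) / (image of ∂_{k+1}):

  H_3: rank ker ∂_3 − rank ∂_4 = (2 − 2) − 0 = 0, and there is no ∂_4, so H_3 ≅ 0.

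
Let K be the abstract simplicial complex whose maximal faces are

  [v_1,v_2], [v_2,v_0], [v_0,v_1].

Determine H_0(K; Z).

We work with the vertex ordering v_0 < v_1 < v_2. The simplices of K, each written with vertices in increasing order, are:

  0-simplices (3): [v_0], [v_1], [v_2]
  1-simplices (3): [v_0,v_1], [v_0,v_2], [v_1,v_2]

giving chain groups C_0 ≅ Z^3, C_1 ≅ Z^3.

∂_1: C_1 → C_0 is given by ∂[p,q] = [q] − [p].
This gives a 3×3 integer matrix of rank 2; reducing to Smith normal form yields diagonal entries (1,1).

Reading off H_k = ker ∂_k / im ∂_{k+1}:

  H_0: rank C_0 − rank ∂_1 = 3 − 2 = 1, and the invariant factors of ∂_1 are all 1, so H_0 = Z.

H_0 = Z.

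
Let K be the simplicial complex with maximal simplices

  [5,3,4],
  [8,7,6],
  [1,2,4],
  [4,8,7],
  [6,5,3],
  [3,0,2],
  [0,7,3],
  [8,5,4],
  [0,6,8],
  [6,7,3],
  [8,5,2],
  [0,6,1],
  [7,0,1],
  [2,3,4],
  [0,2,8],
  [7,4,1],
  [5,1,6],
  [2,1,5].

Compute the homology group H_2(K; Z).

H_2 = 0.

Take the total order 0 < 1 < 2 < 3 < 4 < 5 < 6 < 7 < 8 on the vertex set. Then K (dimension 2) consists of the simplices:

  0-simplices (9): [0], [1], [2], [3], [4], [5], [6], [7], [8]
  1-simplices (27): (27 of them)
  2-simplices (18): [0,1,6], [0,1,7], [0,2,3], [0,2,8], [0,3,7], [0,6,8], [1,2,4], [1,2,5], [1,4,7], [1,5,6], [2,3,4], [2,5,8], [3,4,5], [3,5,6], [3,6,7], [4,5,8], [4,7,8], [6,7,8]

so the chain groups are C_0 ≅ Z^9, C_1 ≅ Z^27, C_2 ≅ Z^18.

The boundary map ∂_1: C_1 → C_0 maps an edge to its endpoints' difference, ∂[p,q] = q − p. For instance
  ∂[4,5] = [5] − [4].
This gives a 9×27 integer matrix of rank 8; reducing to Smith normal form yields diagonal entries (1,1,1,1,1,1,1,1).

Boundary ∂_2: C_2 → C_1 sends each 2-simplex [p,q,r] to [q,r] − [p,r] + [p,q]. For instance
  ∂[2,5,8] = [5,8] − [2,8] + [2,5],
  ∂[0,1,7] = [1,7] − [0,7] + [0,1].
The resulting 27×18 matrix has rank 18, and its Smith normal form has invariant factors (1,1,1,1,1,1,1,1,1,1,1,1,1,1,1,1,1,2).

Now H_k = ker ∂_k / im ∂_{k+1}, so:

  H_2: rank ker ∂_2 − rank ∂_3 = (18 − 18) − 0 = 0, and there is no ∂_3, so H_2 = 0.

(K is a triangulation of the Klein bottle.)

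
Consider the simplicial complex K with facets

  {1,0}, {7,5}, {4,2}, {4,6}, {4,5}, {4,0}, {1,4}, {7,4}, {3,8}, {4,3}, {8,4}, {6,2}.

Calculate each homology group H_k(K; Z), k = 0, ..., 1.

H_0 ≅ Z,  H_1 ≅ Z^4.

We work with the vertex ordering 0 < 1 < 2 < 3 < 4 < 5 < 6 < 7 < 8. The simplices of K, each written with vertices in increasing order, are:

  0-simplices (9): [0], [1], [2], [3], [4], [5], [6], [7], [8]
  1-simplices (12): [0,1], [0,4], [1,4], [2,4], [2,6], [3,4], [3,8], [4,5], [4,6], [4,7], [4,8], [5,7]

Hence C_0 ≅ Z^9, C_1 ≅ Z^12.

The boundary map ∂_1: C_1 → C_0 sends each edge [p,q] (with p < q) to q − p. For instance
  ∂[4,6] = [6] − [4].
This gives a 9×12 integer matrix of rank 8; reducing to Smith normal form yields diagonal entries (1,1,1,1,1,1,1,1).

From H_k ≅ ker(∂_k) / im(∂_{k+1}) we obtain:

  H_0: rank C_0 − rank ∂_1 = 9 − 8 = 1, and the invariant factors of ∂_1 are all 1, so H_0 ≅ Z.
  H_1: rank ker ∂_1 − rank ∂_2 = (12 − 8) − 0 = 4, and there is no ∂_2, so H_1 ≅ Z^4.

As a check, the Euler characteristic is 9 − 12 = -3, which agrees with 1 − 4 = -3.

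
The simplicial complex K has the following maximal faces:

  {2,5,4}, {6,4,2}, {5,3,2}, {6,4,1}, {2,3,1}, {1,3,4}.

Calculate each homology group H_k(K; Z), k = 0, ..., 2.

H_0 ≅ Z,  H_1 ≅ Z,  H_2 = 0.

Take the total order 1 < 2 < 3 < 4 < 5 < 6 on the vertex set. Then K (dimension 2) consists of the simplices:

  0-simplices (6): [1], [2], [3], [4], [5], [6]
  1-simplices (12): [1,2], [1,3], [1,4], [1,6], [2,3], [2,4], [2,5], [2,6], [3,4], [3,5], [4,5], [4,6]
  2-simplices (6): [1,2,3], [1,3,4], [1,4,6], [2,3,5], [2,4,5], [2,4,6]

giving chain groups C_0 ≅ Z^6, C_1 ≅ Z^12, C_2 ≅ Z^6.

∂_1: C_1 → C_0 is given by ∂[p,q] = [q] − [p].
As a 6×12 matrix over Z this has rank 5, with invariant factors (1,1,1,1,1).

∂_2: C_2 → C_1 maps a triangle to the signed sum of its edges. For instance
  ∂[1,3,4] = [3,4] − [1,4] + [1,3],
  ∂[2,4,5] = [4,5] − [2,5] + [2,4].
The resulting 12×6 matrix has rank 6, and its Smith normal form has invariant factors (1,1,1,1,1,1).

Now H_k = ker ∂_k / im ∂_{k+1}, so:

  H_0: rank C_0 − rank ∂_1 = 6 − 5 = 1, and the invariant factors of ∂_1 are all 1, so H_0 ≅ Z.
  H_1: rank ker ∂_1 − rank ∂_2 = (12 − 5) − 6 = 1, and the invariant factors of ∂_2 are all 1, so H_1 ≅ Z.
  H_2: rank ker ∂_2 − rank ∂_3 = (6 − 6) − 0 = 0, and there is no ∂_3, so H_2 ≅ 0.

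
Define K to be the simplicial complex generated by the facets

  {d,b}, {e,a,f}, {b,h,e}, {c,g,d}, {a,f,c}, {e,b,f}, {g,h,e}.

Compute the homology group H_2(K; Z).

H_2 ≅ 0.

Order the vertices as a < b < c < d < e < f < g < h. Listing each simplex with vertices in this order, K has dimension 2 with simplices:

  0-simplices (8): a, b, c, d, e, f, g, h
  1-simplices (15): ac, ae, af, bd, be, bf, bh, cd, cf, cg, dg, ef, eg, eh, gh
  2-simplices (6): acf, aef, bef, beh, cdg, egh

Hence C_0 ≅ Z^8, C_1 ≅ Z^15, C_2 ≅ Z^6.

Boundary ∂_1: C_1 → C_0 maps an edge to its endpoints' difference, ∂[p,q] = q − p. For instance
  ∂be = e − b.
The 8×15 boundary matrix has rank 7 and Smith normal form diag(1,1,1,1,1,1,1).

Boundary ∂_2: C_2 → C_1 acts by ∂[p,q,r] = [q,r] − [p,r] + [p,q]. For instance
  ∂egh = gh − eh + eg,
  ∂cdg = dg − cg + cd.
As a 15×6 matrix over Z this has rank 6, with invariant factors (1,1,1,1,1,1).

Computing H_k = (kernel of ∂_k) / (image of ∂_{k+1}):

  H_2: rank ker ∂_2 − rank ∂_3 = (6 − 6) − 0 = 0, and there is no ∂_3, so H_2 ≅ 0.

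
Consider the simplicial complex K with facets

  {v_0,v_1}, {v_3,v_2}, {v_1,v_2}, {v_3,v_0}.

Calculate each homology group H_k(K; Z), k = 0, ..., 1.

H_0 = Z,  H_1 = Z.

Fix the vertex order v_0 < v_1 < v_2 < v_3 and write every simplex with vertices in increasing order. Then dim K = 1 and the simplices of K are:

  0-simplices (4): [v_0], [v_1], [v_2], [v_3]
  1-simplices (4): [v_0,v_1], [v_0,v_3], [v_1,v_2], [v_2,v_3]

giving chain groups C_0 ≅ Z^4, C_1 ≅ Z^4.

Boundary ∂_1: C_1 → C_0 is given by ∂[p,q] = [q] − [p]. For instance
  ∂[v_0,v_3] = [v_3] − [v_0].
The 4×4 boundary matrix has rank 3 and Smith normal form diag(1,1,1).

Now H_k = ker ∂_k / im ∂_{k+1}, so:

  H_0: rank C_0 − rank ∂_1 = 4 − 3 = 1, and the invariant factors of ∂_1 are all 1, so H_0 ≅ Z.
  H_1: rank ker ∂_1 − rank ∂_2 = (4 − 3) − 0 = 1, and there is no ∂_2, so H_1 ≅ Z.

As a check, the Euler characteristic is 4 − 4 = 0, which agrees with 1 − 1 = 0.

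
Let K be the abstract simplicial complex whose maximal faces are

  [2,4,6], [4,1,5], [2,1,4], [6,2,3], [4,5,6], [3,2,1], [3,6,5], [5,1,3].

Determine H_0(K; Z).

H_0 = Z.

Order the vertices as 1 < 2 < 3 < 4 < 5 < 6. Listing each simplex with vertices in this order, K has dimension 2 with simplices:

  0-simplices (6): [1], [2], [3], [4], [5], [6]
  1-simplices (12): [1,2], [1,3], [1,4], [1,5], [2,3], [2,4], [2,6], [3,5], [3,6], [4,5], [4,6], [5,6]
  2-simplices (8): [1,2,3], [1,2,4], [1,3,5], [1,4,5], [2,3,6], [2,4,6], [3,5,6], [4,5,6]

giving chain groups C_0 ≅ Z^6, C_1 ≅ Z^12, C_2 ≅ Z^8.

The boundary map ∂_1: C_1 → C_0 maps an edge to its endpoints' difference, ∂[p,q] = q − p.
As a 6×12 matrix over Z this has rank 5, with invariant factors (1,1,1,1,1).

∂_2: C_2 → C_1 maps a triangle to the signed sum of its edges. For instance
  ∂[3,5,6] = [5,6] − [3,6] + [3,5],
  ∂[2,4,6] = [4,6] − [2,6] + [2,4].
As a 12×8 matrix over Z this has rank 7, with invariant factors (1,1,1,1,1,1,1).

From H_k ≅ ker(∂_k) / im(∂_{k+1}) we obtain:

  H_0: rank C_0 − rank ∂_1 = 6 − 5 = 1, and the invariant factors of ∂_1 are all 1, so H_0 = Z.

(K is a triangulation of the 2-sphere S^2.)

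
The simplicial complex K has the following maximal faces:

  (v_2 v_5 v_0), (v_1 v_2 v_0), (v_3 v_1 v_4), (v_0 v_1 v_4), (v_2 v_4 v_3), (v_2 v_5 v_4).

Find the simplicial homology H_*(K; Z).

We work with the vertex ordering v_0 < v_1 < v_2 < v_3 < v_4 < v_5. The simplices of K, each written with vertices in increasing order, are:

  0-simplices (6): [v_0], [v_1], [v_2], [v_3], [v_4], [v_5]
  1-simplices (12): [v_0,v_1], [v_0,v_2], [v_0,v_4], [v_0,v_5], [v_1,v_2], [v_1,v_3], [v_1,v_4], [v_2,v_3], [v_2,v_4], [v_2,v_5], [v_3,v_4], [v_4,v_5]
  2-simplices (6): [v_0,v_1,v_2], [v_0,v_1,v_4], [v_0,v_2,v_5], [v_1,v_3,v_4], [v_2,v_3,v_4], [v_2,v_4,v_5]

Hence C_0 ≅ Z^6, C_1 ≅ Z^12, C_2 ≅ Z^6.

The boundary map ∂_1: C_1 → C_0 sends each edge [p,q] (with p < q) to q − p.
This gives a 6×12 integer matrix of rank 5; reducing to Smith normal form yields diagonal entries (1,1,1,1,1).

∂_2: C_2 → C_1 maps a triangle to the signed sum of its edges. For instance
  ∂[v_2,v_4,v_5] = [v_4,v_5] − [v_2,v_5] + [v_2,v_4],
  ∂[v_0,v_1,v_2] = [v_1,v_2] − [v_0,v_2] + [v_0,v_1].
The resulting 12×6 matrix has rank 6, and its Smith normal form has invariant factors (1,1,1,1,1,1).

Reading off H_k = ker ∂_k / im ∂_{k+1}:

  H_0: rank C_0 − rank ∂_1 = 6 − 5 = 1, and the invariant factors of ∂_1 are all 1, so H_0 ≅ Z.
  H_1: rank ker ∂_1 − rank ∂_2 = (12 − 5) − 6 = 1, and the invariant factors of ∂_2 are all 1, so H_1 ≅ Z.
  H_2: rank ker ∂_2 − rank ∂_3 = (6 − 6) − 0 = 0, and there is no ∂_3, so H_2 ≅ 0.

As a check, the Euler characteristic is 6 − 12 + 6 = 0, which agrees with 1 − 1 + 0 = 0.

H_0 ≅ Z,  H_1 ≅ Z,  H_2 = 0.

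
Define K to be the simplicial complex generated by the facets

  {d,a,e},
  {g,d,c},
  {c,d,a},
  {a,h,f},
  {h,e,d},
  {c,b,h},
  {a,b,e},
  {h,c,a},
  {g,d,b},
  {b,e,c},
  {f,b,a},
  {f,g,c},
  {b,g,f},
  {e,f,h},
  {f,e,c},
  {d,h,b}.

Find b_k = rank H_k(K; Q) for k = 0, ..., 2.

b_0 = 1, b_1 = 2, b_2 = 1.

We work with the vertex ordering a < b < c < d < e < f < g < h. The simplices of K, each written with vertices in increasing order, are:

  0-simplices (8): a, b, c, d, e, f, g, h
  1-simplices (24): ab, ac, ad, ae, af, ah, bc, bd, be, bf, bg, bh, cd, ce, cf, cg, ch, de, dg, dh, ef, eh, fg, fh
  2-simplices (16): abe, abf, acd, ach, ade, afh, bce, bch, bdg, bdh, bfg, cdg, cef, cfg, deh, efh

giving chain groups C_0 ≅ Z^8, C_1 ≅ Z^24, C_2 ≅ Z^16.

The boundary map ∂_1: C_1 → C_0 sends each edge [p,q] (with p < q) to q − p.
The 8×24 boundary matrix has rank 7 and Smith normal form diag(1,1,1,1,1,1,1).

∂_2: C_2 → C_1 sends each 2-simplex [p,q,r] to [q,r] − [p,r] + [p,q]. For instance
  ∂bch = ch − bh + bc,
  ∂abf = bf − af + ab.
This gives a 24×16 integer matrix of rank 15; reducing to Smith normal form yields diagonal entries (1,1,1,1,1,1,1,1,1,1,1,1,1,1,1).

Now H_k = ker ∂_k / im ∂_{k+1}, so:

  H_0: rank C_0 − rank ∂_1 = 8 − 7 = 1, and the invariant factors of ∂_1 are all 1, so H_0 ≅ Z.
  H_1: rank ker ∂_1 − rank ∂_2 = (24 − 7) − 15 = 2, and the invariant factors of ∂_2 are all 1, so H_1 ≅ Z^2.
  H_2: rank ker ∂_2 − rank ∂_3 = (16 − 15) − 0 = 1, and there is no ∂_3, so H_2 ≅ Z.

As a check, the Euler characteristic is 8 − 24 + 16 = 0, which agrees with 1 − 2 + 1 = 0.

Hence the Betti numbers are b_0 = 1, b_1 = 2, b_2 = 1.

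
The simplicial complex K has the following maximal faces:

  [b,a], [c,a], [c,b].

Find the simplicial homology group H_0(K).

H_0 ≅ Z.

Order the vertices as a < b < c. Listing each simplex with vertices in this order, K has dimension 1 with simplices:

  0-simplices (3): a, b, c
  1-simplices (3): ab, ac, bc

so the chain groups are C_0 ≅ Z^3, C_1 ≅ Z^3.

∂_1: C_1 → C_0 maps an edge to its endpoints' difference, ∂[p,q] = q − p.
As a 3×3 matrix over Z this has rank 2, with invariant factors (1,1).

Reading off H_k = ker ∂_k / im ∂_{k+1}:

  H_0: rank C_0 − rank ∂_1 = 3 − 2 = 1, and the invariant factors of ∂_1 are all 1, so H_0 = Z.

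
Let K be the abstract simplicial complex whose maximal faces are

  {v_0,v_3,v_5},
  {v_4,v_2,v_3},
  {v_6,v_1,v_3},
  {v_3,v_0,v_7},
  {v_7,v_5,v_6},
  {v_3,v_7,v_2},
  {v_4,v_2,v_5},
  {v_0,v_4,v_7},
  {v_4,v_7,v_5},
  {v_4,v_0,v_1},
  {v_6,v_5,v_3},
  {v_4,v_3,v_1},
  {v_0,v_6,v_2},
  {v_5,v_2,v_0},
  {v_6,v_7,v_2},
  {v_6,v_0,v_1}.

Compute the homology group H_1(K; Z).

H_1 = Z^2.

Order the vertices as v_0 < v_1 < v_2 < v_3 < v_4 < v_5 < v_6 < v_7. Listing each simplex with vertices in this order, K has dimension 2 with simplices:

  0-simplices (8): [v_0], [v_1], [v_2], [v_3], [v_4], [v_5], [v_6], [v_7]
  1-simplices (24): (24 of them)
  2-simplices (16): (16 of them)

so the chain groups are C_0 ≅ Z^8, C_1 ≅ Z^24, C_2 ≅ Z^16.

∂_1: C_1 → C_0 is given by ∂[p,q] = [q] − [p].
This gives a 8×24 integer matrix of rank 7; reducing to Smith normal form yields diagonal entries (1,1,1,1,1,1,1).

Boundary ∂_2: C_2 → C_1 acts by ∂[p,q,r] = [q,r] − [p,r] + [p,q]. For instance
  ∂[v_0,v_3,v_5] = [v_3,v_5] − [v_0,v_5] + [v_0,v_3],
  ∂[v_0,v_1,v_4] = [v_1,v_4] − [v_0,v_4] + [v_0,v_1].
This gives a 24×16 integer matrix of rank 15; reducing to Smith normal form yields diagonal entries (1,1,1,1,1,1,1,1,1,1,1,1,1,1,1).

Computing H_k = (kernel of ∂_k) / (image of ∂_{k+1}):

  H_1: rank ker ∂_1 − rank ∂_2 = (24 − 7) − 15 = 2, and the invariant factors of ∂_2 are all 1, so H_1 = Z^2.

(K is a triangulation of the torus T^2.)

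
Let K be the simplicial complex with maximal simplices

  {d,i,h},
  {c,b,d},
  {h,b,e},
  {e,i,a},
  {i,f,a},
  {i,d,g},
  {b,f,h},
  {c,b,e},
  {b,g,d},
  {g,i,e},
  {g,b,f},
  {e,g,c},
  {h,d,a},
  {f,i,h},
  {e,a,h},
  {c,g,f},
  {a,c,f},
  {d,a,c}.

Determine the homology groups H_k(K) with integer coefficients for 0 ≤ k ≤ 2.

H_0 ≅ Z,  H_1 ≅ Z × Z/2,  H_2 = 0.

Fix the vertex order a < b < c < d < e < f < g < h < i and write every simplex with vertices in increasing order. Then dim K = 2 and the simplices of K are:

  0-simplices (9): a, b, c, d, e, f, g, h, i
  1-simplices (27): ac, ad, ae, af, ah, ai, bc, bd, be, bf, bg, bh, cd, ce, cf, cg, dg, dh, di, eg, eh, ei, fg, fh, fi, gi, hi
  2-simplices (18): acd, acf, adh, aeh, aei, afi, bcd, bce, bdg, beh, bfg, bfh, ceg, cfg, dgi, dhi, egi, fhi

Hence C_0 ≅ Z^9, C_1 ≅ Z^27, C_2 ≅ Z^18.

Boundary ∂_1: C_1 → C_0 maps an edge to its endpoints' difference, ∂[p,q] = q − p. For instance
  ∂gi = i − g.
As a 9×27 matrix over Z this has rank 8, with invariant factors (1,1,1,1,1,1,1,1).

Boundary ∂_2: C_2 → C_1 maps a triangle to the signed sum of its edges. For instance
  ∂dgi = gi − di + dg,
  ∂bcd = cd − bd + bc.
This gives a 27×18 integer matrix of rank 18; reducing to Smith normal form yields diagonal entries (1,1,1,1,1,1,1,1,1,1,1,1,1,1,1,1,1,2).

Reading off H_k = ker ∂_k / im ∂_{k+1}:

  H_0: rank C_0 − rank ∂_1 = 9 − 8 = 1, and the invariant factors of ∂_1 are all 1, so H_0 ≅ Z.
  H_1: rank ker ∂_1 − rank ∂_2 = (27 − 8) − 18 = 1, and ∂_2 has invariant factor 2 > 1, so H_1 ≅ Z × Z/2.
  H_2: rank ker ∂_2 − rank ∂_3 = (18 − 18) − 0 = 0, and there is no ∂_3, so H_2 ≅ 0.

As a check, the Euler characteristic is 9 − 27 + 18 = 0, which agrees with 1 − 1 + 0 = 0.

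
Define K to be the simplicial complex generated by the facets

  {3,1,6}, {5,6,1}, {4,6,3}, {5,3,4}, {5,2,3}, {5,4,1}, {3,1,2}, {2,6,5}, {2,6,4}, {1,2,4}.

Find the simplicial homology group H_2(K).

H_2 ≅ 0.

K has 6 vertices, 15 edges, 10 triangles.
rank ∂_2 = 10, rank ∂_3 = 0 ⇒ b_2 = 10 − 10 − 0 = 0. So H_2 = 0.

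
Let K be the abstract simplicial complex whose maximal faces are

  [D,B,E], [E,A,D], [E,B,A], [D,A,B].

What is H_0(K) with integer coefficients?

Fix the vertex order A < B < D < E and write every simplex with vertices in increasing order. Then dim K = 2 and the simplices of K are:

  0-simplices (4): A, B, D, E
  1-simplices (6): AB, AD, AE, BD, BE, DE
  2-simplices (4): ABD, ABE, ADE, BDE

so the chain groups are C_0 ≅ Z^4, C_1 ≅ Z^6, C_2 ≅ Z^4.

The boundary map ∂_1: C_1 → C_0 maps an edge to its endpoints' difference, ∂[p,q] = q − p.
This gives a 4×6 integer matrix of rank 3; reducing to Smith normal form yields diagonal entries (1,1,1).

The boundary map ∂_2: C_2 → C_1 maps a triangle to the signed sum of its edges. For instance
  ∂ABD = BD − AD + AB,
  ∂ADE = DE − AE + AD.
As a 6×4 matrix over Z this has rank 3, with invariant factors (1,1,1).

Reading off H_k = ker ∂_k / im ∂_{k+1}:

  H_0: rank C_0 − rank ∂_1 = 4 − 3 = 1, and the invariant factors of ∂_1 are all 1, so H_0 ≅ Z.

H_0 ≅ Z.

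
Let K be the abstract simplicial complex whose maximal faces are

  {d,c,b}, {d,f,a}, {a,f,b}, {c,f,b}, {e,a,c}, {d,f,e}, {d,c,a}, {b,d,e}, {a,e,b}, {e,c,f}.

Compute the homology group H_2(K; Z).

H_2 = 0.

We work with the vertex ordering a < b < c < d < e < f. The simplices of K, each written with vertices in increasing order, are:

  0-simplices (6): a, b, c, d, e, f
  1-simplices (15): ab, ac, ad, ae, af, bc, bd, be, bf, cd, ce, cf, de, df, ef
  2-simplices (10): abe, abf, acd, ace, adf, bcd, bcf, bde, cef, def

Hence C_0 ≅ Z^6, C_1 ≅ Z^15, C_2 ≅ Z^10.

∂_1: C_1 → C_0 is given by ∂[p,q] = [q] − [p]. For instance
  ∂be = e − b.
The 6×15 boundary matrix has rank 5 and Smith normal form diag(1,1,1,1,1).

Boundary ∂_2: C_2 → C_1 acts by ∂[p,q,r] = [q,r] − [p,r] + [p,q]. For instance
  ∂bcf = cf − bf + bc,
  ∂def = ef − df + de.
This gives a 15×10 integer matrix of rank 10; reducing to Smith normal form yields diagonal entries (1,1,1,1,1,1,1,1,1,2).

Computing H_k = (kernel of ∂_k) / (image of ∂_{k+1}):

  H_2: rank ker ∂_2 − rank ∂_3 = (10 − 10) − 0 = 0, and there is no ∂_3, so H_2 ≅ 0.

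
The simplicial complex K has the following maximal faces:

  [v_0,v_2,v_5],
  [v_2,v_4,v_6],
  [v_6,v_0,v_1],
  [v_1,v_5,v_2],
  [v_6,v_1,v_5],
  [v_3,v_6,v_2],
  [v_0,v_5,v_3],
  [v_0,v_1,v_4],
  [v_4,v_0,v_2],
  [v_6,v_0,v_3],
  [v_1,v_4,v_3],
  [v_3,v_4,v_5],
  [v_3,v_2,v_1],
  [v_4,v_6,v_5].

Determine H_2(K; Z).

We work with the vertex ordering v_0 < v_1 < v_2 < v_3 < v_4 < v_5 < v_6. The simplices of K, each written with vertices in increasing order, are:

  0-simplices (7): [v_0], [v_1], [v_2], [v_3], [v_4], [v_5], [v_6]
  1-simplices (21): (21 of them)
  2-simplices (14): (14 of them)

Hence C_0 ≅ Z^7, C_1 ≅ Z^21, C_2 ≅ Z^14.

Boundary ∂_1: C_1 → C_0 sends each edge [p,q] (with p < q) to q − p. For instance
  ∂[v_4,v_6] = [v_6] − [v_4].
The resulting 7×21 matrix has rank 6, and its Smith normal form has invariant factors (1,1,1,1,1,1).

Boundary ∂_2: C_2 → C_1 acts by ∂[p,q,r] = [q,r] − [p,r] + [p,q]. For instance
  ∂[v_2,v_4,v_6] = [v_4,v_6] − [v_2,v_6] + [v_2,v_4],
  ∂[v_4,v_5,v_6] = [v_5,v_6] − [v_4,v_6] + [v_4,v_5].
As a 21×14 matrix over Z this has rank 13, with invariant factors (1,1,1,1,1,1,1,1,1,1,1,1,1).

Now H_k = ker ∂_k / im ∂_{k+1}, so:

  H_2: rank ker ∂_2 − rank ∂_3 = (14 − 13) − 0 = 1, and there is no ∂_3, so H_2 ≅ Z.

H_2 ≅ Z.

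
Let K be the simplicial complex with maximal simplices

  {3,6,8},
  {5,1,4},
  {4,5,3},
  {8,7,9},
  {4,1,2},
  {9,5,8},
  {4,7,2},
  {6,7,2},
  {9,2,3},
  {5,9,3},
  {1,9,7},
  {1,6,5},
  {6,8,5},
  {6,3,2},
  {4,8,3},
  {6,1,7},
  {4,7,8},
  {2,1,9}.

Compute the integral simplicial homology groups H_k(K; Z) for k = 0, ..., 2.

We work with the vertex ordering 1 < 2 < 3 < 4 < 5 < 6 < 7 < 8 < 9. The simplices of K, each written with vertices in increasing order, are:

  0-simplices (9): [1], [2], [3], [4], [5], [6], [7], [8], [9]
  1-simplices (27): (27 of them)
  2-simplices (18): [1,2,4], [1,2,9], [1,4,5], [1,5,6], [1,6,7], [1,7,9], [2,3,6], [2,3,9], [2,4,7], [2,6,7], [3,4,5], [3,4,8], [3,5,9], [3,6,8], [4,7,8], [5,6,8], [5,8,9], [7,8,9]

giving chain groups C_0 ≅ Z^9, C_1 ≅ Z^27, C_2 ≅ Z^18.

Boundary ∂_1: C_1 → C_0 sends each edge [p,q] (with p < q) to q − p. For instance
  ∂[2,9] = [9] − [2].
This gives a 9×27 integer matrix of rank 8; reducing to Smith normal form yields diagonal entries (1,1,1,1,1,1,1,1).

∂_2: C_2 → C_1 acts by ∂[p,q,r] = [q,r] − [p,r] + [p,q]. For instance
  ∂[3,5,9] = [5,9] − [3,9] + [3,5],
  ∂[3,4,5] = [4,5] − [3,5] + [3,4].
The 27×18 boundary matrix has rank 18 and Smith normal form diag(1,1,1,1,1,1,1,1,1,1,1,1,1,1,1,1,1,2).

Now H_k = ker ∂_k / im ∂_{k+1}, so:

  H_0: rank C_0 − rank ∂_1 = 9 − 8 = 1, and the invariant factors of ∂_1 are all 1, so H_0 = Z.
  H_1: rank ker ∂_1 − rank ∂_2 = (27 − 8) − 18 = 1, and ∂_2 has invariant factor 2 > 1, so H_1 = Z ⊕ Z/2.
  H_2: rank ker ∂_2 − rank ∂_3 = (18 − 18) − 0 = 0, and there is no ∂_3, so H_2 = 0.

As a check, the Euler characteristic is 9 − 27 + 18 = 0, which agrees with 1 − 1 + 0 = 0.

H_0 = Z,  H_1 = Z ⊕ Z/2,  H_2 = 0.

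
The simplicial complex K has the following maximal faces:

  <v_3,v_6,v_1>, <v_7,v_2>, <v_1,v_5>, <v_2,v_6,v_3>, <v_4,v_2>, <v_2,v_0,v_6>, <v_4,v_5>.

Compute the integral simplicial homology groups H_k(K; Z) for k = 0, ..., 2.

H_0 = Z,  H_1 = Z,  H_2 = 0.

Fix the vertex order v_0 < v_1 < v_2 < v_3 < v_4 < v_5 < v_6 < v_7 and write every simplex with vertices in increasing order. Then dim K = 2 and the simplices of K are:

  0-simplices (8): [v_0], [v_1], [v_2], [v_3], [v_4], [v_5], [v_6], [v_7]
  1-simplices (11): [v_0,v_2], [v_0,v_6], [v_1,v_3], [v_1,v_5], [v_1,v_6], [v_2,v_3], [v_2,v_4], [v_2,v_6], [v_2,v_7], [v_3,v_6], [v_4,v_5]
  2-simplices (3): [v_0,v_2,v_6], [v_1,v_3,v_6], [v_2,v_3,v_6]

giving chain groups C_0 ≅ Z^8, C_1 ≅ Z^11, C_2 ≅ Z^3.

The boundary map ∂_1: C_1 → C_0 is given by ∂[p,q] = [q] − [p].
The 8×11 boundary matrix has rank 7 and Smith normal form diag(1,1,1,1,1,1,1).

The boundary map ∂_2: C_2 → C_1 sends each 2-simplex [p,q,r] to [q,r] − [p,r] + [p,q]. For instance
  ∂[v_0,v_2,v_6] = [v_2,v_6] − [v_0,v_6] + [v_0,v_2],
  ∂[v_2,v_3,v_6] = [v_3,v_6] − [v_2,v_6] + [v_2,v_3].
The resulting 11×3 matrix has rank 3, and its Smith normal form has invariant factors (1,1,1).

Reading off H_k = ker ∂_k / im ∂_{k+1}:

  H_0: rank C_0 − rank ∂_1 = 8 − 7 = 1, and the invariant factors of ∂_1 are all 1, so H_0 ≅ Z.
  H_1: rank ker ∂_1 − rank ∂_2 = (11 − 7) − 3 = 1, and the invariant factors of ∂_2 are all 1, so H_1 ≅ Z.
  H_2: rank ker ∂_2 − rank ∂_3 = (3 − 3) − 0 = 0, and there is no ∂_3, so H_2 ≅ 0.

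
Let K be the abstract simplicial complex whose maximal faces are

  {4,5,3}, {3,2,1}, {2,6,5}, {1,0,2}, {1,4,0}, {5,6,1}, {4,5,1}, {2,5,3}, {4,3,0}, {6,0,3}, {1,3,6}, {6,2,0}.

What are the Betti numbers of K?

We work with the vertex ordering 0 < 1 < 2 < 3 < 4 < 5 < 6. The simplices of K, each written with vertices in increasing order, are:

  0-simplices (7): [0], [1], [2], [3], [4], [5], [6]
  1-simplices (18): [0,1], [0,2], [0,3], [0,4], [0,6], [1,2], [1,3], [1,4], [1,5], [1,6], [2,3], [2,5], [2,6], [3,4], [3,5], [3,6], [4,5], [5,6]
  2-simplices (12): [0,1,2], [0,1,4], [0,2,6], [0,3,4], [0,3,6], [1,2,3], [1,3,6], [1,4,5], [1,5,6], [2,3,5], [2,5,6], [3,4,5]

so the chain groups are C_0 ≅ Z^7, C_1 ≅ Z^18, C_2 ≅ Z^12.

Boundary ∂_1: C_1 → C_0 maps an edge to its endpoints' difference, ∂[p,q] = q − p.
As a 7×18 matrix over Z this has rank 6, with invariant factors (1,1,1,1,1,1).

∂_2: C_2 → C_1 acts by ∂[p,q,r] = [q,r] − [p,r] + [p,q]. For instance
  ∂[0,3,4] = [3,4] − [0,4] + [0,3],
  ∂[2,5,6] = [5,6] − [2,6] + [2,5].
This gives a 18×12 integer matrix of rank 12; reducing to Smith normal form yields diagonal entries (1,1,1,1,1,1,1,1,1,1,1,2).

Computing H_k = (kernel of ∂_k) / (image of ∂_{k+1}):

  H_0: rank C_0 − rank ∂_1 = 7 − 6 = 1, and the invariant factors of ∂_1 are all 1, so H_0 = Z.
  H_1: rank ker ∂_1 − rank ∂_2 = (18 − 6) − 12 = 0, and ∂_2 has invariant factor 2 > 1, so H_1 = Z/2Z.
  H_2: rank ker ∂_2 − rank ∂_3 = (12 − 12) − 0 = 0, and there is no ∂_3, so H_2 = 0.

Hence the Betti numbers are b_0 = 1, b_1 = 0, b_2 = 0.

b_0 = 1, b_1 = 0, b_2 = 0.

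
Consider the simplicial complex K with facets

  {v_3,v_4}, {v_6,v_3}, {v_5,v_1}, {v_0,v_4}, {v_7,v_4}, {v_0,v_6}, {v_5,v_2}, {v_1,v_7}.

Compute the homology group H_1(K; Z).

Fix the vertex order v_0 < v_1 < v_2 < v_3 < v_4 < v_5 < v_6 < v_7 and write every simplex with vertices in increasing order. Then dim K = 1 and the simplices of K are:

  0-simplices (8): [v_0], [v_1], [v_2], [v_3], [v_4], [v_5], [v_6], [v_7]
  1-simplices (8): [v_0,v_4], [v_0,v_6], [v_1,v_5], [v_1,v_7], [v_2,v_5], [v_3,v_4], [v_3,v_6], [v_4,v_7]

so the chain groups are C_0 ≅ Z^8, C_1 ≅ Z^8.

∂_1: C_1 → C_0 maps an edge to its endpoints' difference, ∂[p,q] = q − p. For instance
  ∂[v_4,v_7] = [v_7] − [v_4].
As a 8×8 matrix over Z this has rank 7, with invariant factors (1,1,1,1,1,1,1).

From H_k ≅ ker(∂_k) / im(∂_{k+1}) we obtain:

  H_1: rank ker ∂_1 − rank ∂_2 = (8 − 7) − 0 = 1, and there is no ∂_2, so H_1 = Z.

H_1 = Z.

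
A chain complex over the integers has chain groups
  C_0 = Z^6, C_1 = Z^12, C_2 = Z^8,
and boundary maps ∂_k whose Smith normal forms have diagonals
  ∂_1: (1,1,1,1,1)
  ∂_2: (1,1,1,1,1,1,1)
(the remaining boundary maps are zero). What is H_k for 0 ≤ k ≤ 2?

H_0 ≅ Z,  H_1 = 0,  H_2 ≅ Z.

H_0: b_0 = 6 − 0 − 5 = 1; torsion from ∂_1 factors > 1: none. So H_0 ≅ Z.
H_1: b_1 = 12 − 5 − 7 = 0; torsion from ∂_2 factors > 1: none. So H_1 ≅ 0.
H_2: b_2 = 8 − 7 − 0 = 1; torsion from ∂_3 factors > 1: none. So H_2 ≅ Z.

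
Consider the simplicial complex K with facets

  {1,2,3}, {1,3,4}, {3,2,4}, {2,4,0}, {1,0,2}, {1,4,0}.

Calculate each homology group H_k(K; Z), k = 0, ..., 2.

H_0 ≅ Z,  H_1 = 0,  H_2 ≅ Z.

Order the vertices as 0 < 1 < 2 < 3 < 4. Listing each simplex with vertices in this order, K has dimension 2 with simplices:

  0-simplices (5): [0], [1], [2], [3], [4]
  1-simplices (9): [0,1], [0,2], [0,4], [1,2], [1,3], [1,4], [2,3], [2,4], [3,4]
  2-simplices (6): [0,1,2], [0,1,4], [0,2,4], [1,2,3], [1,3,4], [2,3,4]

Hence C_0 ≅ Z^5, C_1 ≅ Z^9, C_2 ≅ Z^6.

The boundary map ∂_1: C_1 → C_0 sends each edge [p,q] (with p < q) to q − p.
The 5×9 boundary matrix has rank 4 and Smith normal form diag(1,1,1,1).

∂_2: C_2 → C_1 sends each 2-simplex [p,q,r] to [q,r] − [p,r] + [p,q]. For instance
  ∂[0,2,4] = [2,4] − [0,4] + [0,2],
  ∂[1,3,4] = [3,4] − [1,4] + [1,3].
As a 9×6 matrix over Z this has rank 5, with invariant factors (1,1,1,1,1).

Now H_k = ker ∂_k / im ∂_{k+1}, so:

  H_0: rank C_0 − rank ∂_1 = 5 − 4 = 1, and the invariant factors of ∂_1 are all 1, so H_0 ≅ Z.
  H_1: rank ker ∂_1 − rank ∂_2 = (9 − 4) − 5 = 0, and the invariant factors of ∂_2 are all 1, so H_1 ≅ 0.
  H_2: rank ker ∂_2 − rank ∂_3 = (6 − 5) − 0 = 1, and there is no ∂_3, so H_2 ≅ Z.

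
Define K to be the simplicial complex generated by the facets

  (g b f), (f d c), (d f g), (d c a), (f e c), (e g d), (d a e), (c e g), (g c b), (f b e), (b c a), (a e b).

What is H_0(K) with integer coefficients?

H_0 ≅ Z.

Take the total order a < b < c < d < e < f < g on the vertex set. Then K (dimension 2) consists of the simplices:

  0-simplices (7): a, b, c, d, e, f, g
  1-simplices (18): ab, ac, ad, ae, bc, be, bf, bg, cd, ce, cf, cg, de, df, dg, ef, eg, fg
  2-simplices (12): abc, abe, acd, ade, bcg, bef, bfg, cdf, cef, ceg, deg, dfg

Hence C_0 ≅ Z^7, C_1 ≅ Z^18, C_2 ≅ Z^12.

The boundary map ∂_1: C_1 → C_0 maps an edge to its endpoints' difference, ∂[p,q] = q − p.
As a 7×18 matrix over Z this has rank 6, with invariant factors (1,1,1,1,1,1).

∂_2: C_2 → C_1 sends each 2-simplex [p,q,r] to [q,r] − [p,r] + [p,q]. For instance
  ∂ade = de − ae + ad,
  ∂cdf = df − cf + cd.
The resulting 18×12 matrix has rank 12, and its Smith normal form has invariant factors (1,1,1,1,1,1,1,1,1,1,1,2).

Now H_k = ker ∂_k / im ∂_{k+1}, so:

  H_0: rank C_0 − rank ∂_1 = 7 − 6 = 1, and the invariant factors of ∂_1 are all 1, so H_0 ≅ Z.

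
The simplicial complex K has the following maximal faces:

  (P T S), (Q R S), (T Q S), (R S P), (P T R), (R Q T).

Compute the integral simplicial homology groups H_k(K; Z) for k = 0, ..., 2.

Fix the vertex order P < Q < R < S < T and write every simplex with vertices in increasing order. Then dim K = 2 and the simplices of K are:

  0-simplices (5): P, Q, R, S, T
  1-simplices (9): PR, PS, PT, QR, QS, QT, RS, RT, ST
  2-simplices (6): PRS, PRT, PST, QRS, QRT, QST

so the chain groups are C_0 ≅ Z^5, C_1 ≅ Z^9, C_2 ≅ Z^6.

∂_1: C_1 → C_0 maps an edge to its endpoints' difference, ∂[p,q] = q − p.
The resulting 5×9 matrix has rank 4, and its Smith normal form has invariant factors (1,1,1,1).

Boundary ∂_2: C_2 → C_1 sends each 2-simplex [p,q,r] to [q,r] − [p,r] + [p,q]. For instance
  ∂PRT = RT − PT + PR,
  ∂QST = ST − QT + QS.
As a 9×6 matrix over Z this has rank 5, with invariant factors (1,1,1,1,1).

Computing H_k = (kernel of ∂_k) / (image of ∂_{k+1}):

  H_0: rank C_0 − rank ∂_1 = 5 − 4 = 1, and the invariant factors of ∂_1 are all 1, so H_0 ≅ Z.
  H_1: rank ker ∂_1 − rank ∂_2 = (9 − 4) − 5 = 0, and the invariant factors of ∂_2 are all 1, so H_1 ≅ 0.
  H_2: rank ker ∂_2 − rank ∂_3 = (6 − 5) − 0 = 1, and there is no ∂_3, so H_2 ≅ Z.

As a check, the Euler characteristic is 5 − 9 + 6 = 2, which agrees with 1 − 0 + 1 = 2.

H_0 ≅ Z,  H_1 = 0,  H_2 ≅ Z.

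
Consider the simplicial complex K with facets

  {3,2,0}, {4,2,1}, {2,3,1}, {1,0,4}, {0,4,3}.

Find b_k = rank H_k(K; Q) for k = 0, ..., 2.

b_0 = 1, b_1 = 1, b_2 = 0.

Fix the vertex order 0 < 1 < 2 < 3 < 4 and write every simplex with vertices in increasing order. Then dim K = 2 and the simplices of K are:

  0-simplices (5): [0], [1], [2], [3], [4]
  1-simplices (10): [0,1], [0,2], [0,3], [0,4], [1,2], [1,3], [1,4], [2,3], [2,4], [3,4]
  2-simplices (5): [0,1,4], [0,2,3], [0,3,4], [1,2,3], [1,2,4]

Hence C_0 ≅ Z^5, C_1 ≅ Z^10, C_2 ≅ Z^5.

∂_1: C_1 → C_0 sends each edge [p,q] (with p < q) to q − p. For instance
  ∂[1,4] = [4] − [1].
This gives a 5×10 integer matrix of rank 4; reducing to Smith normal form yields diagonal entries (1,1,1,1).

∂_2: C_2 → C_1 acts by ∂[p,q,r] = [q,r] − [p,r] + [p,q]. For instance
  ∂[1,2,3] = [2,3] − [1,3] + [1,2],
  ∂[0,3,4] = [3,4] − [0,4] + [0,3].
The 10×5 boundary matrix has rank 5 and Smith normal form diag(1,1,1,1,1).

Reading off H_k = ker ∂_k / im ∂_{k+1}:

  H_0: rank C_0 − rank ∂_1 = 5 − 4 = 1, and the invariant factors of ∂_1 are all 1, so H_0 = Z.
  H_1: rank ker ∂_1 − rank ∂_2 = (10 − 4) − 5 = 1, and the invariant factors of ∂_2 are all 1, so H_1 = Z.
  H_2: rank ker ∂_2 − rank ∂_3 = (5 − 5) − 0 = 0, and there is no ∂_3, so H_2 = 0.

As a check, the Euler characteristic is 5 − 10 + 5 = 0, which agrees with 1 − 1 + 0 = 0.
(K is a triangulation of the Möbius band.)

Hence the Betti numbers are b_0 = 1, b_1 = 1, b_2 = 0.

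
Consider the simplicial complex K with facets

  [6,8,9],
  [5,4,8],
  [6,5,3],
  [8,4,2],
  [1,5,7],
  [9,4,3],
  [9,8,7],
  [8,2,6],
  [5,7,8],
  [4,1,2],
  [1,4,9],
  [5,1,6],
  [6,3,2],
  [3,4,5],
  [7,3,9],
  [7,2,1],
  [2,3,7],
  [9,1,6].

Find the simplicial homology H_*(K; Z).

H_0 ≅ Z,  H_1 ≅ Z^2,  H_2 ≅ Z.

Order the vertices as 1 < 2 < 3 < 4 < 5 < 6 < 7 < 8 < 9. Listing each simplex with vertices in this order, K has dimension 2 with simplices:

  0-simplices (9): [1], [2], [3], [4], [5], [6], [7], [8], [9]
  1-simplices (27): (27 of them)
  2-simplices (18): [1,2,4], [1,2,7], [1,4,9], [1,5,6], [1,5,7], [1,6,9], [2,3,6], [2,3,7], [2,4,8], [2,6,8], [3,4,5], [3,4,9], [3,5,6], [3,7,9], [4,5,8], [5,7,8], [6,8,9], [7,8,9]

giving chain groups C_0 ≅ Z^9, C_1 ≅ Z^27, C_2 ≅ Z^18.

The boundary map ∂_1: C_1 → C_0 sends each edge [p,q] (with p < q) to q − p. For instance
  ∂[1,7] = [7] − [1].
The resulting 9×27 matrix has rank 8, and its Smith normal form has invariant factors (1,1,1,1,1,1,1,1).

Boundary ∂_2: C_2 → C_1 maps a triangle to the signed sum of its edges. For instance
  ∂[3,4,9] = [4,9] − [3,9] + [3,4],
  ∂[2,4,8] = [4,8] − [2,8] + [2,4].
As a 27×18 matrix over Z this has rank 17, with invariant factors (1,1,1,1,1,1,1,1,1,1,1,1,1,1,1,1,1).

From H_k ≅ ker(∂_k) / im(∂_{k+1}) we obtain:

  H_0: rank C_0 − rank ∂_1 = 9 − 8 = 1, and the invariant factors of ∂_1 are all 1, so H_0 = Z.
  H_1: rank ker ∂_1 − rank ∂_2 = (27 − 8) − 17 = 2, and the invariant factors of ∂_2 are all 1, so H_1 = Z^2.
  H_2: rank ker ∂_2 − rank ∂_3 = (18 − 17) − 0 = 1, and there is no ∂_3, so H_2 = Z.

As a check, the Euler characteristic is 9 − 27 + 18 = 0, which agrees with 1 − 2 + 1 = 0.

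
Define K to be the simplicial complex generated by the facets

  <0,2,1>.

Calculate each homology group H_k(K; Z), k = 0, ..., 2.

Order the vertices as 0 < 1 < 2. Listing each simplex with vertices in this order, K has dimension 2 with simplices:

  0-simplices (3): [0], [1], [2]
  1-simplices (3): [0,1], [0,2], [1,2]
  2-simplices (1): [0,1,2]

giving chain groups C_0 ≅ Z^3, C_1 ≅ Z^3, C_2 ≅ Z^1.

The boundary map ∂_1: C_1 → C_0 is given by ∂[p,q] = [q] − [p]. For instance
  ∂[0,1] = [1] − [0].
This gives a 3×3 integer matrix of rank 2; reducing to Smith normal form yields diagonal entries (1,1).

Boundary ∂_2: C_2 → C_1 sends each 2-simplex [p,q,r] to [q,r] − [p,r] + [p,q]. For instance
  ∂[0,1,2] = [1,2] − [0,2] + [0,1].
The resulting 3×1 matrix has rank 1, and its Smith normal form has invariant factors (1).

Now H_k = ker ∂_k / im ∂_{k+1}, so:

  H_0: rank C_0 − rank ∂_1 = 3 − 2 = 1, and the invariant factors of ∂_1 are all 1, so H_0 = Z.
  H_1: rank ker ∂_1 − rank ∂_2 = (3 − 2) − 1 = 0, and the invariant factors of ∂_2 are all 1, so H_1 = 0.
  H_2: rank ker ∂_2 − rank ∂_3 = (1 − 1) − 0 = 0, and there is no ∂_3, so H_2 = 0.

As a check, the Euler characteristic is 3 − 3 + 1 = 1, which agrees with 1 − 0 + 0 = 1.

H_0 ≅ Z,  H_1 = 0,  H_2 = 0.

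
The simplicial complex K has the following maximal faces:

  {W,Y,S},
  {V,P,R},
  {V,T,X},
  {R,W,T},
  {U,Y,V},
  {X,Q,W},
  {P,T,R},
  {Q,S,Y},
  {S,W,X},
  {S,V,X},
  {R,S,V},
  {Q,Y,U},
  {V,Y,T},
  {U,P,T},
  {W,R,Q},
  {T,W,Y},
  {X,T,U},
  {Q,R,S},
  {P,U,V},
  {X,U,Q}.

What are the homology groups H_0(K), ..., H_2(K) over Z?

H_0 = Z,  H_1 = Z ⊕ Z/2Z,  H_2 = 0.

We work with the vertex ordering P < Q < R < S < T < U < V < W < X < Y. The simplices of K, each written with vertices in increasing order, are:

  0-simplices (10): P, Q, R, S, T, U, V, W, X, Y
  1-simplices (30): PR, PT, PU, PV, QR, QS, QU, QW, QX, QY, RS, RT, RV, RW, SV, SW, SX, SY, TU, TV, TW, TX, TY, UV, UX, UY, VX, VY, WX, WY
  2-simplices (20): PRT, PRV, PTU, PUV, QRS, QRW, QSY, QUX, QUY, QWX, RSV, RTW, SVX, SWX, SWY, TUX, TVX, TVY, TWY, UVY

giving chain groups C_0 ≅ Z^10, C_1 ≅ Z^30, C_2 ≅ Z^20.

Boundary ∂_1: C_1 → C_0 is given by ∂[p,q] = [q] − [p].
The resulting 10×30 matrix has rank 9, and its Smith normal form has invariant factors (1,1,1,1,1,1,1,1,1).

The boundary map ∂_2: C_2 → C_1 acts by ∂[p,q,r] = [q,r] − [p,r] + [p,q]. For instance
  ∂PUV = UV − PV + PU,
  ∂TUX = UX − TX + TU.
The 30×20 boundary matrix has rank 20 and Smith normal form diag(1,1,1,1,1,1,1,1,1,1,1,1,1,1,1,1,1,1,1,2).

Reading off H_k = ker ∂_k / im ∂_{k+1}:

  H_0: rank C_0 − rank ∂_1 = 10 − 9 = 1, and the invariant factors of ∂_1 are all 1, so H_0 ≅ Z.
  H_1: rank ker ∂_1 − rank ∂_2 = (30 − 9) − 20 = 1, and ∂_2 has invariant factor 2 > 1, so H_1 ≅ Z ⊕ Z/2Z.
  H_2: rank ker ∂_2 − rank ∂_3 = (20 − 20) − 0 = 0, and there is no ∂_3, so H_2 ≅ 0.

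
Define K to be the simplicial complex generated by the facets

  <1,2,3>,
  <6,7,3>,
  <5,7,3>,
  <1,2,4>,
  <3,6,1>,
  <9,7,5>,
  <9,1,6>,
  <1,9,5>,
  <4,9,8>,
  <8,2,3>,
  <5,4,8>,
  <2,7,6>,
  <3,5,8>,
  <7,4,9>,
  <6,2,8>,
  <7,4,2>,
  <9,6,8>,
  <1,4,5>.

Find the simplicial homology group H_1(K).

Order the vertices as 1 < 2 < 3 < 4 < 5 < 6 < 7 < 8 < 9. Listing each simplex with vertices in this order, K has dimension 2 with simplices:

  0-simplices (9): [1], [2], [3], [4], [5], [6], [7], [8], [9]
  1-simplices (27): (27 of them)
  2-simplices (18): [1,2,3], [1,2,4], [1,3,6], [1,4,5], [1,5,9], [1,6,9], [2,3,8], [2,4,7], [2,6,7], [2,6,8], [3,5,7], [3,5,8], [3,6,7], [4,5,8], [4,7,9], [4,8,9], [5,7,9], [6,8,9]

giving chain groups C_0 ≅ Z^9, C_1 ≅ Z^27, C_2 ≅ Z^18.

Boundary ∂_1: C_1 → C_0 maps an edge to its endpoints' difference, ∂[p,q] = q − p. For instance
  ∂[4,5] = [5] − [4].
The resulting 9×27 matrix has rank 8, and its Smith normal form has invariant factors (1,1,1,1,1,1,1,1).

The boundary map ∂_2: C_2 → C_1 sends each 2-simplex [p,q,r] to [q,r] − [p,r] + [p,q]. For instance
  ∂[1,6,9] = [6,9] − [1,9] + [1,6],
  ∂[3,6,7] = [6,7] − [3,7] + [3,6].
The resulting 27×18 matrix has rank 18, and its Smith normal form has invariant factors (1,1,1,1,1,1,1,1,1,1,1,1,1,1,1,1,1,2).

From H_k ≅ ker(∂_k) / im(∂_{k+1}) we obtain:

  H_1: rank ker ∂_1 − rank ∂_2 = (27 − 8) − 18 = 1, and ∂_2 has invariant factor 2 > 1, so H_1 ≅ Z ⊕ Z/2.

H_1 = Z ⊕ Z/2.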